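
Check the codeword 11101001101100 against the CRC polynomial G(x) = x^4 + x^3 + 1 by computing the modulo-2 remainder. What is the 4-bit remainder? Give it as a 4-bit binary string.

0101

Modulo-2 division of 11101001101100 by 11001:
  pos 0: 11101 XOR 11001 = 00100
  pos 2: 10000 XOR 11001 = 01001
  pos 3: 10011 XOR 11001 = 01010
  pos 4: 10101 XOR 11001 = 01100
  pos 5: 11000 XOR 11001 = 00001
  pos 9: 11100 XOR 11001 = 00101
Remainder = 0101 (nonzero — an error is detected).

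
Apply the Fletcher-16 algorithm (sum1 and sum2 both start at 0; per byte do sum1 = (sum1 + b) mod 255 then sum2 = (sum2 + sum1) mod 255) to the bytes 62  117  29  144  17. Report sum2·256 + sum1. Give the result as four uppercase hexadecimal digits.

Running sums (mod 255):
  after byte 0 (62): sum1=62, sum2=62
  after byte 1 (117): sum1=179, sum2=241
  after byte 2 (29): sum1=208, sum2=194
  after byte 3 (144): sum1=97, sum2=36
  after byte 4 (17): sum1=114, sum2=150
Checksum = sum2·256 + sum1 = 150·256 + 114 = 38514 = 0x9672.

9672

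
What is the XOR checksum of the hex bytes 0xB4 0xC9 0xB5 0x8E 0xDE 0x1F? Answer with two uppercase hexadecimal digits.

87

XOR the bytes together:
  start with 0xB4
  0xB4 ⊕ 0xC9 = 0x7D
  0x7D ⊕ 0xB5 = 0xC8
  0xC8 ⊕ 0x8E = 0x46
  0x46 ⊕ 0xDE = 0x98
  0x98 ⊕ 0x1F = 0x87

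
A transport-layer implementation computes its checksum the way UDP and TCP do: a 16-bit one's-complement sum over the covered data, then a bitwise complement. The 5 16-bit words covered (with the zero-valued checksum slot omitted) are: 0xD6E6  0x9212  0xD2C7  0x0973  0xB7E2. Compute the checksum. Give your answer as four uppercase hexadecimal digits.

02E9

One's-complement addition (fold any carry out of bit 15 back into bit 0):
  0xD6E6 + 0x9212 = 0x168F8 → wrap carry → 0x68F9
  0x68F9 + 0xD2C7 = 0x13BC0 → wrap carry → 0x3BC1
  0x3BC1 + 0x0973 = 0x04534
  0x4534 + 0xB7E2 = 0x0FD16
One's-complement sum = 0xFD16.
Checksum = ~0xFD16 & 0xFFFF = 0x02E9.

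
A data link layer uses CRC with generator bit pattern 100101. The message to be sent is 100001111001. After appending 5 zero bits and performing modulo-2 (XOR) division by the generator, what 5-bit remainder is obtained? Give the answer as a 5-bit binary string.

11111

Append 5 zeros: 10000111100100000. Divide by 100101 (XOR where the leading bit is 1):
  pos 0: 100001 XOR 100101 = 000100
  pos 3: 100111 XOR 100101 = 000010
  pos 7: 100010 XOR 100101 = 000111
  pos 10: 111000 XOR 100101 = 011101
  pos 11: 111010 XOR 100101 = 011111
Remainder (last 5 bits) = 11111. This is the CRC / FCS.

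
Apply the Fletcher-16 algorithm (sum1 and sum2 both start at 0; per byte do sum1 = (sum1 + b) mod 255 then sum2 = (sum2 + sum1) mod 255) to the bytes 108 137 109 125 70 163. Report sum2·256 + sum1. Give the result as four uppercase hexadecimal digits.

98CA

Running sums (mod 255):
  after byte 0 (108): sum1=108, sum2=108
  after byte 1 (137): sum1=245, sum2=98
  after byte 2 (109): sum1=99, sum2=197
  after byte 3 (125): sum1=224, sum2=166
  after byte 4 (70): sum1=39, sum2=205
  after byte 5 (163): sum1=202, sum2=152
Checksum = sum2·256 + sum1 = 152·256 + 202 = 39114 = 0x98CA.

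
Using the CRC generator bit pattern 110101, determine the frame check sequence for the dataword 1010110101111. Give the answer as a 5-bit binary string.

00100

Append 5 zeros: 101011010111100000. Divide by 110101 (XOR where the leading bit is 1):
  pos 0: 101011 XOR 110101 = 011110
  pos 1: 111100 XOR 110101 = 001001
  pos 3: 100110 XOR 110101 = 010011
  pos 4: 100111 XOR 110101 = 010010
  pos 5: 100101 XOR 110101 = 010000
  pos 6: 100001 XOR 110101 = 010100
  pos 7: 101001 XOR 110101 = 011100
  pos 8: 111000 XOR 110101 = 001101
  pos 10: 110100 XOR 110101 = 000001
Remainder (last 5 bits) = 00100. This is the CRC / FCS.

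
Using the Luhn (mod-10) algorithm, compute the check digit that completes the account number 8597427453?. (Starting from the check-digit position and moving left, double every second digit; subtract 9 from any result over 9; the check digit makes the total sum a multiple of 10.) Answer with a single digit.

3

Partial digits right→left: 3 5 4 7 2 4 7 9 5 8
Double every second digit counting from the check-digit position (so the 1st, 3rd, 5th, ... of the partial from the right).
  doubled (with −9 where >9): 6 8 4 5 1 → sum 24
  kept as-is: 5 7 4 9 8 → sum 33
Total = 24 + 33 = 57.
Check digit = (10 − (57 mod 10)) mod 10 = 3.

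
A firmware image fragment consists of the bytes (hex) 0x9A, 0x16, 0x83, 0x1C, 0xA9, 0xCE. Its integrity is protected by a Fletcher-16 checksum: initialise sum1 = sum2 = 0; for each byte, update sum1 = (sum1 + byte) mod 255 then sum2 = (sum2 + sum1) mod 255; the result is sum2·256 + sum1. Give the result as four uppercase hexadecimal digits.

Running sums (mod 255):
  after byte 0 (0x9A): sum1=154, sum2=154
  after byte 1 (0x16): sum1=176, sum2=75
  after byte 2 (0x83): sum1=52, sum2=127
  after byte 3 (0x1C): sum1=80, sum2=207
  after byte 4 (0xA9): sum1=249, sum2=201
  after byte 5 (0xCE): sum1=200, sum2=146
Checksum = sum2·256 + sum1 = 146·256 + 200 = 37576 = 0x92C8.

92C8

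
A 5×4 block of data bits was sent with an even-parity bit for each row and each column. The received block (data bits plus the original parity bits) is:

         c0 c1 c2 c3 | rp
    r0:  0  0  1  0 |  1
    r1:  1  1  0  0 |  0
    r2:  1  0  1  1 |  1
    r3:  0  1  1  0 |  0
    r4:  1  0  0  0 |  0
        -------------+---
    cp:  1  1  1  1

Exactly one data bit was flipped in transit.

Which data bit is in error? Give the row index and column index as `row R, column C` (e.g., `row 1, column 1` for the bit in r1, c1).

row 4, column 1

Recompute each row's even parity and compare to rp:
  r0: data parity 1, sent rp 1 → ok
  r1: data parity 0, sent rp 0 → ok
  r2: data parity 1, sent rp 1 → ok
  r3: data parity 0, sent rp 0 → ok
  r4: data parity 1, sent rp 0 → mismatch
Recompute each column's even parity and compare to cp:
  c0: data parity 1, sent cp 1 → ok
  c1: data parity 0, sent cp 1 → mismatch
  c2: data parity 1, sent cp 1 → ok
  c3: data parity 1, sent cp 1 → ok
Exactly one row (r4) and one column (c1) fail → the flipped bit is at their intersection.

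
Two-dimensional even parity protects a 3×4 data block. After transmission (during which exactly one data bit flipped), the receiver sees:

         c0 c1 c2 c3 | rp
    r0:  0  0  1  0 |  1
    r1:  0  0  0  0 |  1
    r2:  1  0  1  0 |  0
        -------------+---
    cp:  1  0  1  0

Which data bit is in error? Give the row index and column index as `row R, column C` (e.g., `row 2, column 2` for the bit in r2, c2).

row 1, column 2

Recompute each row's even parity and compare to rp:
  r0: data parity 1, sent rp 1 → ok
  r1: data parity 0, sent rp 1 → mismatch
  r2: data parity 0, sent rp 0 → ok
Recompute each column's even parity and compare to cp:
  c0: data parity 1, sent cp 1 → ok
  c1: data parity 0, sent cp 0 → ok
  c2: data parity 0, sent cp 1 → mismatch
  c3: data parity 0, sent cp 0 → ok
Exactly one row (r1) and one column (c2) fail → the flipped bit is at their intersection.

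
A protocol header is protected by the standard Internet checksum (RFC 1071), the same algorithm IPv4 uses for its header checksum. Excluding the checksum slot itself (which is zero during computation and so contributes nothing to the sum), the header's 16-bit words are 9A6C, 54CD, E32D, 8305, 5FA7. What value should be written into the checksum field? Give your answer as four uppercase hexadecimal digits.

4AEB

One's-complement addition (fold any carry out of bit 15 back into bit 0):
  0x9A6C + 0x54CD = 0x0EF39
  0xEF39 + 0xE32D = 0x1D266 → wrap carry → 0xD267
  0xD267 + 0x8305 = 0x1556C → wrap carry → 0x556D
  0x556D + 0x5FA7 = 0x0B514
One's-complement sum = 0xB514.
Checksum = ~0xB514 & 0xFFFF = 0x4AEB.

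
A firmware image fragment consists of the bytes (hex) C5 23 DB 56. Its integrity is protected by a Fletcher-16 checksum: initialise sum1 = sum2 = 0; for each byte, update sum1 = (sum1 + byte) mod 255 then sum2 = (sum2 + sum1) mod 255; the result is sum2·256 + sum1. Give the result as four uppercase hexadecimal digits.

8E1B

Running sums (mod 255):
  after byte 0 (C5): sum1=197, sum2=197
  after byte 1 (23): sum1=232, sum2=174
  after byte 2 (DB): sum1=196, sum2=115
  after byte 3 (56): sum1=27, sum2=142
Checksum = sum2·256 + sum1 = 142·256 + 27 = 36379 = 0x8E1B.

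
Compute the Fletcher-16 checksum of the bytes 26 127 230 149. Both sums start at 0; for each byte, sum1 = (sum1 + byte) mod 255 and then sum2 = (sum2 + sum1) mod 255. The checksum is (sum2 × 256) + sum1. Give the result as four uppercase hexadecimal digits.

Running sums (mod 255):
  after byte 0 (26): sum1=26, sum2=26
  after byte 1 (127): sum1=153, sum2=179
  after byte 2 (230): sum1=128, sum2=52
  after byte 3 (149): sum1=22, sum2=74
Checksum = sum2·256 + sum1 = 74·256 + 22 = 18966 = 0x4A16.

4A16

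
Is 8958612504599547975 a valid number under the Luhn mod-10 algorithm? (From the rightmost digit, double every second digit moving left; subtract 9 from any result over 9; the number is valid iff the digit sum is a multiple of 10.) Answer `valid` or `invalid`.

valid

From the right, keep odd positions and double even positions (subtract 9 from any doubled value over 9):
  doubled (positions 2,4,...): 5 5 1 9 8 1 2 7 9 → sum 47
  kept (positions 1,3,...): 5 9 4 9 5 0 2 6 5 8 → sum 53
Total = 100.
100 mod 10 = 0, so the number is valid.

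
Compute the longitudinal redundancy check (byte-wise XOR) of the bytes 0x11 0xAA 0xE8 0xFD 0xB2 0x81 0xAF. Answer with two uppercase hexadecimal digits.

XOR the bytes together:
  start with 0x11
  0x11 ⊕ 0xAA = 0xBB
  0xBB ⊕ 0xE8 = 0x53
  0x53 ⊕ 0xFD = 0xAE
  0xAE ⊕ 0xB2 = 0x1C
  0x1C ⊕ 0x81 = 0x9D
  0x9D ⊕ 0xAF = 0x32

32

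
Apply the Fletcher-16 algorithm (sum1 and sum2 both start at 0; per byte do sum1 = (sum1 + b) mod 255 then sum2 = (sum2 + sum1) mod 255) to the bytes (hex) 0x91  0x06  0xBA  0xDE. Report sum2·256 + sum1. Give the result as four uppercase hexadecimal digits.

Running sums (mod 255):
  after byte 0 (0x91): sum1=145, sum2=145
  after byte 1 (0x06): sum1=151, sum2=41
  after byte 2 (0xBA): sum1=82, sum2=123
  after byte 3 (0xDE): sum1=49, sum2=172
Checksum = sum2·256 + sum1 = 172·256 + 49 = 44081 = 0xAC31.

AC31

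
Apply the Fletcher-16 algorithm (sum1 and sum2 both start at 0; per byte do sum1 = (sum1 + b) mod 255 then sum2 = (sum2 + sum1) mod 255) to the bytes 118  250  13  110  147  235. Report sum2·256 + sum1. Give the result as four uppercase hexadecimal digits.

Running sums (mod 255):
  after byte 0 (118): sum1=118, sum2=118
  after byte 1 (250): sum1=113, sum2=231
  after byte 2 (13): sum1=126, sum2=102
  after byte 3 (110): sum1=236, sum2=83
  after byte 4 (147): sum1=128, sum2=211
  after byte 5 (235): sum1=108, sum2=64
Checksum = sum2·256 + sum1 = 64·256 + 108 = 16492 = 0x406C.

406C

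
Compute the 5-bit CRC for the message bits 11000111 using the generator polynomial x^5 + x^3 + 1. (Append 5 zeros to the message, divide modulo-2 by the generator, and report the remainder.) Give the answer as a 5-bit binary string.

Append 5 zeros: 1100011100000. Divide by 101001 (XOR where the leading bit is 1):
  pos 0: 110001 XOR 101001 = 011000
  pos 1: 110001 XOR 101001 = 011000
  pos 2: 110001 XOR 101001 = 011000
  pos 3: 110000 XOR 101001 = 011001
  pos 4: 110010 XOR 101001 = 011011
  pos 5: 110110 XOR 101001 = 011111
  pos 6: 111110 XOR 101001 = 010111
  pos 7: 101110 XOR 101001 = 000111
Remainder (last 5 bits) = 00111. This is the CRC / FCS.

00111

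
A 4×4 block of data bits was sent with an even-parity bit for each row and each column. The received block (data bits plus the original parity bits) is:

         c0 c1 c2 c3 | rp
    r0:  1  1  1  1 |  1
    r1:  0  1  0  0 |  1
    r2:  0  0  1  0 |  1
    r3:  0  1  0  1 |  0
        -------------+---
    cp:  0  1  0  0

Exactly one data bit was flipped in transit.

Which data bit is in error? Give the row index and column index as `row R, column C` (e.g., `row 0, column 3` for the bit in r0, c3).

Recompute each row's even parity and compare to rp:
  r0: data parity 0, sent rp 1 → mismatch
  r1: data parity 1, sent rp 1 → ok
  r2: data parity 1, sent rp 1 → ok
  r3: data parity 0, sent rp 0 → ok
Recompute each column's even parity and compare to cp:
  c0: data parity 1, sent cp 0 → mismatch
  c1: data parity 1, sent cp 1 → ok
  c2: data parity 0, sent cp 0 → ok
  c3: data parity 0, sent cp 0 → ok
Exactly one row (r0) and one column (c0) fail → the flipped bit is at their intersection.

row 0, column 0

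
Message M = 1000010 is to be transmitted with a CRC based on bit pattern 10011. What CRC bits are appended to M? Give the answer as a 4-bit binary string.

0001

Append 4 zeros: 10000100000. Divide by 10011 (XOR where the leading bit is 1):
  pos 0: 10000 XOR 10011 = 00011
  pos 3: 11100 XOR 10011 = 01111
  pos 4: 11110 XOR 10011 = 01101
  pos 5: 11010 XOR 10011 = 01001
  pos 6: 10010 XOR 10011 = 00001
Remainder (last 4 bits) = 0001. This is the CRC / FCS.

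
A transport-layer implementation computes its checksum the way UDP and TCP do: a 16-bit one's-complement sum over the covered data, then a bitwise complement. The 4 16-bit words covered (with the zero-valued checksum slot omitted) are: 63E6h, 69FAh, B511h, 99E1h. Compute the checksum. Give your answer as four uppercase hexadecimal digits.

E32B

One's-complement addition (fold any carry out of bit 15 back into bit 0):
  0x63E6 + 0x69FA = 0x0CDE0
  0xCDE0 + 0xB511 = 0x182F1 → wrap carry → 0x82F2
  0x82F2 + 0x99E1 = 0x11CD3 → wrap carry → 0x1CD4
One's-complement sum = 0x1CD4.
Checksum = ~0x1CD4 & 0xFFFF = 0xE32B.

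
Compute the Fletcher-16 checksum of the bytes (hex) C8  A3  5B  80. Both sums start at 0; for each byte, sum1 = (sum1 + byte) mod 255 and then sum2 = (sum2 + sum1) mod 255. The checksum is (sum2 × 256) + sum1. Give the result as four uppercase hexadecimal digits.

Running sums (mod 255):
  after byte 0 (C8): sum1=200, sum2=200
  after byte 1 (A3): sum1=108, sum2=53
  after byte 2 (5B): sum1=199, sum2=252
  after byte 3 (80): sum1=72, sum2=69
Checksum = sum2·256 + sum1 = 69·256 + 72 = 17736 = 0x4548.

4548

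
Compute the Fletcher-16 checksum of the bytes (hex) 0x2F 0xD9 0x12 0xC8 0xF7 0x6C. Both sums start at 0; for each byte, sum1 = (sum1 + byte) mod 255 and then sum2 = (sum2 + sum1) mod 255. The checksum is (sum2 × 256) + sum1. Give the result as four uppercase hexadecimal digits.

5B48

Running sums (mod 255):
  after byte 0 (0x2F): sum1=47, sum2=47
  after byte 1 (0xD9): sum1=9, sum2=56
  after byte 2 (0x12): sum1=27, sum2=83
  after byte 3 (0xC8): sum1=227, sum2=55
  after byte 4 (0xF7): sum1=219, sum2=19
  after byte 5 (0x6C): sum1=72, sum2=91
Checksum = sum2·256 + sum1 = 91·256 + 72 = 23368 = 0x5B48.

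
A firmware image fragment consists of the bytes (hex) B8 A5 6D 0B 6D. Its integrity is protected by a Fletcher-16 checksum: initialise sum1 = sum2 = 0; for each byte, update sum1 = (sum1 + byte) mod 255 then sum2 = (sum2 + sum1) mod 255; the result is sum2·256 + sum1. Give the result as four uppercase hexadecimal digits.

FD44

Running sums (mod 255):
  after byte 0 (B8): sum1=184, sum2=184
  after byte 1 (A5): sum1=94, sum2=23
  after byte 2 (6D): sum1=203, sum2=226
  after byte 3 (0B): sum1=214, sum2=185
  after byte 4 (6D): sum1=68, sum2=253
Checksum = sum2·256 + sum1 = 253·256 + 68 = 64836 = 0xFD44.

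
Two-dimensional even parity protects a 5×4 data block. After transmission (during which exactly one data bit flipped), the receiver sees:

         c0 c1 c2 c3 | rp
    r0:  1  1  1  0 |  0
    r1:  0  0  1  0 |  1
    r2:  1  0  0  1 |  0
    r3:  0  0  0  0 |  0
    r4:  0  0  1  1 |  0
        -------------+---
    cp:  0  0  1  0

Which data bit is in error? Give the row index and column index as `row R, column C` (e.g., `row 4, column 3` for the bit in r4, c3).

Recompute each row's even parity and compare to rp:
  r0: data parity 1, sent rp 0 → mismatch
  r1: data parity 1, sent rp 1 → ok
  r2: data parity 0, sent rp 0 → ok
  r3: data parity 0, sent rp 0 → ok
  r4: data parity 0, sent rp 0 → ok
Recompute each column's even parity and compare to cp:
  c0: data parity 0, sent cp 0 → ok
  c1: data parity 1, sent cp 0 → mismatch
  c2: data parity 1, sent cp 1 → ok
  c3: data parity 0, sent cp 0 → ok
Exactly one row (r0) and one column (c1) fail → the flipped bit is at their intersection.

row 0, column 1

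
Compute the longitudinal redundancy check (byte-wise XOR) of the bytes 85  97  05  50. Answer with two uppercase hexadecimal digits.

XOR the bytes together:
  start with 0x85
  0x85 ⊕ 0x97 = 0x12
  0x12 ⊕ 0x05 = 0x17
  0x17 ⊕ 0x50 = 0x47

47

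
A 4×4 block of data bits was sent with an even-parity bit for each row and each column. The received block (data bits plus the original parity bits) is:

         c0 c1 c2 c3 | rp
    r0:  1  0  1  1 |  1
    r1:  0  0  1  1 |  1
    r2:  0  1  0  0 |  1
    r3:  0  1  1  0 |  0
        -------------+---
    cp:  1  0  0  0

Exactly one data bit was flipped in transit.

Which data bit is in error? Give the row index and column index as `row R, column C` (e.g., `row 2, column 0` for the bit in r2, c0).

row 1, column 2

Recompute each row's even parity and compare to rp:
  r0: data parity 1, sent rp 1 → ok
  r1: data parity 0, sent rp 1 → mismatch
  r2: data parity 1, sent rp 1 → ok
  r3: data parity 0, sent rp 0 → ok
Recompute each column's even parity and compare to cp:
  c0: data parity 1, sent cp 1 → ok
  c1: data parity 0, sent cp 0 → ok
  c2: data parity 1, sent cp 0 → mismatch
  c3: data parity 0, sent cp 0 → ok
Exactly one row (r1) and one column (c2) fail → the flipped bit is at their intersection.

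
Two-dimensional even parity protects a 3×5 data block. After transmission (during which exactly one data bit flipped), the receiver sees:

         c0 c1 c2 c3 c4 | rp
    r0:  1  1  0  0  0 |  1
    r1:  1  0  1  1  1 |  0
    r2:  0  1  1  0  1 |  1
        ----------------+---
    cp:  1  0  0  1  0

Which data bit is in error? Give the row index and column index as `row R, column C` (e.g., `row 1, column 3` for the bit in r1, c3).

row 0, column 0

Recompute each row's even parity and compare to rp:
  r0: data parity 0, sent rp 1 → mismatch
  r1: data parity 0, sent rp 0 → ok
  r2: data parity 1, sent rp 1 → ok
Recompute each column's even parity and compare to cp:
  c0: data parity 0, sent cp 1 → mismatch
  c1: data parity 0, sent cp 0 → ok
  c2: data parity 0, sent cp 0 → ok
  c3: data parity 1, sent cp 1 → ok
  c4: data parity 0, sent cp 0 → ok
Exactly one row (r0) and one column (c0) fail → the flipped bit is at their intersection.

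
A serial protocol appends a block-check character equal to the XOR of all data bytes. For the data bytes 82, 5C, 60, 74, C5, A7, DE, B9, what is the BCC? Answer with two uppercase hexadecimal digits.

XOR the bytes together:
  start with 0x82
  0x82 ⊕ 0x5C = 0xDE
  0xDE ⊕ 0x60 = 0xBE
  0xBE ⊕ 0x74 = 0xCA
  0xCA ⊕ 0xC5 = 0x0F
  0x0F ⊕ 0xA7 = 0xA8
  0xA8 ⊕ 0xDE = 0x76
  0x76 ⊕ 0xB9 = 0xCF

CF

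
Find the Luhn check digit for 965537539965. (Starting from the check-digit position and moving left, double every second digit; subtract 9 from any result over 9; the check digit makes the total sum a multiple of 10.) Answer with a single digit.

Partial digits right→left: 5 6 9 9 3 5 7 3 5 5 6 9
Double every second digit counting from the check-digit position (so the 1st, 3rd, 5th, ... of the partial from the right).
  doubled (with −9 where >9): 1 9 6 5 1 3 → sum 25
  kept as-is: 6 9 5 3 5 9 → sum 37
Total = 25 + 37 = 62.
Check digit = (10 − (62 mod 10)) mod 10 = 8.

8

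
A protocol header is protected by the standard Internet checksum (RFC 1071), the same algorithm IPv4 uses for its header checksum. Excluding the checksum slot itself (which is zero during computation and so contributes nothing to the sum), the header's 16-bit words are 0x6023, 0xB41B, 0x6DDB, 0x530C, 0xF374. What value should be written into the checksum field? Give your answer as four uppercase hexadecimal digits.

One's-complement addition (fold any carry out of bit 15 back into bit 0):
  0x6023 + 0xB41B = 0x1143E → wrap carry → 0x143F
  0x143F + 0x6DDB = 0x0821A
  0x821A + 0x530C = 0x0D526
  0xD526 + 0xF374 = 0x1C89A → wrap carry → 0xC89B
One's-complement sum = 0xC89B.
Checksum = ~0xC89B & 0xFFFF = 0x3764.

3764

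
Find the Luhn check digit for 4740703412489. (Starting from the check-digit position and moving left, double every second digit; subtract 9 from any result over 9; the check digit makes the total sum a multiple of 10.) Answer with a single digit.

3

Partial digits right→left: 9 8 4 2 1 4 3 0 7 0 4 7 4
Double every second digit counting from the check-digit position (so the 1st, 3rd, 5th, ... of the partial from the right).
  doubled (with −9 where >9): 9 8 2 6 5 8 8 → sum 46
  kept as-is: 8 2 4 0 0 7 → sum 21
Total = 46 + 21 = 67.
Check digit = (10 − (67 mod 10)) mod 10 = 3.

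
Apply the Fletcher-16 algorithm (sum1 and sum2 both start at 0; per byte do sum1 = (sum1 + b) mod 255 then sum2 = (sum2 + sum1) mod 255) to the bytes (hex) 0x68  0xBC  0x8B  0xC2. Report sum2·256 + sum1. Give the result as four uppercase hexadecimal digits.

Running sums (mod 255):
  after byte 0 (0x68): sum1=104, sum2=104
  after byte 1 (0xBC): sum1=37, sum2=141
  after byte 2 (0x8B): sum1=176, sum2=62
  after byte 3 (0xC2): sum1=115, sum2=177
Checksum = sum2·256 + sum1 = 177·256 + 115 = 45427 = 0xB173.

B173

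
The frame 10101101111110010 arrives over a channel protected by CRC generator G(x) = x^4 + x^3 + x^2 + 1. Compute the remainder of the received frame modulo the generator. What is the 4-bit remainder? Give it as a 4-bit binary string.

Modulo-2 division of 10101101111110010 by 11101:
  pos 0: 10101 XOR 11101 = 01000
  pos 1: 10001 XOR 11101 = 01100
  pos 2: 11000 XOR 11101 = 00101
  pos 4: 10111 XOR 11101 = 01010
  pos 5: 10101 XOR 11101 = 01000
  pos 6: 10001 XOR 11101 = 01100
  pos 7: 11001 XOR 11101 = 00100
  pos 9: 10010 XOR 11101 = 01111
  pos 10: 11110 XOR 11101 = 00011
Remainder = 1110 (nonzero — an error is detected).

1110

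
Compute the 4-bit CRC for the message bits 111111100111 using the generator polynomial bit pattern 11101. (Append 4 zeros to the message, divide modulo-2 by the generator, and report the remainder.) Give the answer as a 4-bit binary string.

Append 4 zeros: 1111111001110000. Divide by 11101 (XOR where the leading bit is 1):
  pos 0: 11111 XOR 11101 = 00010
  pos 3: 10110 XOR 11101 = 01011
  pos 4: 10110 XOR 11101 = 01011
  pos 5: 10111 XOR 11101 = 01010
  pos 6: 10101 XOR 11101 = 01000
  pos 7: 10001 XOR 11101 = 01100
  pos 8: 11000 XOR 11101 = 00101
  pos 10: 10100 XOR 11101 = 01001
  pos 11: 10010 XOR 11101 = 01111
Remainder (last 4 bits) = 1111. This is the CRC / FCS.

1111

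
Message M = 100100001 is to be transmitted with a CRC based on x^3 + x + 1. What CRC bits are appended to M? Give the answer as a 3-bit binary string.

111

Append 3 zeros: 100100001000. Divide by 1011 (XOR where the leading bit is 1):
  pos 0: 1001 XOR 1011 = 0010
  pos 2: 1000 XOR 1011 = 0011
  pos 4: 1100 XOR 1011 = 0111
  pos 5: 1111 XOR 1011 = 0100
  pos 6: 1000 XOR 1011 = 0011
  pos 8: 1100 XOR 1011 = 0111
Remainder (last 3 bits) = 111. This is the CRC / FCS.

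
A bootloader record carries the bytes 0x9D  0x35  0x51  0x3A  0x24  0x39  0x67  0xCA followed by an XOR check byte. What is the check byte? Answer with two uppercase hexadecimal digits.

XOR the bytes together:
  start with 0x9D
  0x9D ⊕ 0x35 = 0xA8
  0xA8 ⊕ 0x51 = 0xF9
  0xF9 ⊕ 0x3A = 0xC3
  0xC3 ⊕ 0x24 = 0xE7
  0xE7 ⊕ 0x39 = 0xDE
  0xDE ⊕ 0x67 = 0xB9
  0xB9 ⊕ 0xCA = 0x73

73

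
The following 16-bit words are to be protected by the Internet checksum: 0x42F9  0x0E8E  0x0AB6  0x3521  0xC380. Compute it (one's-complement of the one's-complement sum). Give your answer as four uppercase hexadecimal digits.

One's-complement addition (fold any carry out of bit 15 back into bit 0):
  0x42F9 + 0x0E8E = 0x05187
  0x5187 + 0x0AB6 = 0x05C3D
  0x5C3D + 0x3521 = 0x0915E
  0x915E + 0xC380 = 0x154DE → wrap carry → 0x54DF
One's-complement sum = 0x54DF.
Checksum = ~0x54DF & 0xFFFF = 0xAB20.

AB20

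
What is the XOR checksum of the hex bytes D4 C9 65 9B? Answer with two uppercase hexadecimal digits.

E3

XOR the bytes together:
  start with 0xD4
  0xD4 ⊕ 0xC9 = 0x1D
  0x1D ⊕ 0x65 = 0x78
  0x78 ⊕ 0x9B = 0xE3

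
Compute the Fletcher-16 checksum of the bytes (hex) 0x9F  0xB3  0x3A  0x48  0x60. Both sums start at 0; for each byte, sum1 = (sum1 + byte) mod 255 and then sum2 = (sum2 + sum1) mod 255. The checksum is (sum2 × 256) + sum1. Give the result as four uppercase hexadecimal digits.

8C36

Running sums (mod 255):
  after byte 0 (0x9F): sum1=159, sum2=159
  after byte 1 (0xB3): sum1=83, sum2=242
  after byte 2 (0x3A): sum1=141, sum2=128
  after byte 3 (0x48): sum1=213, sum2=86
  after byte 4 (0x60): sum1=54, sum2=140
Checksum = sum2·256 + sum1 = 140·256 + 54 = 35894 = 0x8C36.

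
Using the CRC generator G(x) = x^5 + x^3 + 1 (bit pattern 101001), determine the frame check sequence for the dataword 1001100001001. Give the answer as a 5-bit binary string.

11101

Append 5 zeros: 100110000100100000. Divide by 101001 (XOR where the leading bit is 1):
  pos 0: 100110 XOR 101001 = 001111
  pos 2: 111100 XOR 101001 = 010101
  pos 3: 101010 XOR 101001 = 000011
  pos 7: 111001 XOR 101001 = 010000
  pos 8: 100000 XOR 101001 = 001001
  pos 10: 100100 XOR 101001 = 001101
  pos 12: 110100 XOR 101001 = 011101
Remainder (last 5 bits) = 11101. This is the CRC / FCS.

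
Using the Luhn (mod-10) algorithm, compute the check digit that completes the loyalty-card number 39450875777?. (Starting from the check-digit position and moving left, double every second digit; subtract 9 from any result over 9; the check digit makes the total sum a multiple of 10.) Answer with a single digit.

7

Partial digits right→left: 7 7 7 5 7 8 0 5 4 9 3
Double every second digit counting from the check-digit position (so the 1st, 3rd, 5th, ... of the partial from the right).
  doubled (with −9 where >9): 5 5 5 0 8 6 → sum 29
  kept as-is: 7 5 8 5 9 → sum 34
Total = 29 + 34 = 63.
Check digit = (10 − (63 mod 10)) mod 10 = 7.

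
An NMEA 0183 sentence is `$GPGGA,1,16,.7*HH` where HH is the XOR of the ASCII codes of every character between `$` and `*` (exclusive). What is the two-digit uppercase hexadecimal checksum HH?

55

XOR the ASCII codes of the payload characters:
  'G' = 0x47 → acc = 0x47
  'P' = 0x50 → acc = 0x17
  'G' = 0x47 → acc = 0x50
  'G' = 0x47 → acc = 0x17
  'A' = 0x41 → acc = 0x56
  ',' = 0x2C → acc = 0x7A
  '1' = 0x31 → acc = 0x4B
  ',' = 0x2C → acc = 0x67
  '1' = 0x31 → acc = 0x56
  '6' = 0x36 → acc = 0x60
  ',' = 0x2C → acc = 0x4C
  '.' = 0x2E → acc = 0x62
  '7' = 0x37 → acc = 0x55
Checksum = 0x55.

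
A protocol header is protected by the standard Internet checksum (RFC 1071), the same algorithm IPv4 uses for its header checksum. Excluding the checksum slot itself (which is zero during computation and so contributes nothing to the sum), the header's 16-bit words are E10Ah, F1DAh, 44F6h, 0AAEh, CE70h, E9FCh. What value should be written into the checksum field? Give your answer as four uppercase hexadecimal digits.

One's-complement addition (fold any carry out of bit 15 back into bit 0):
  0xE10A + 0xF1DA = 0x1D2E4 → wrap carry → 0xD2E5
  0xD2E5 + 0x44F6 = 0x117DB → wrap carry → 0x17DC
  0x17DC + 0x0AAE = 0x0228A
  0x228A + 0xCE70 = 0x0F0FA
  0xF0FA + 0xE9FC = 0x1DAF6 → wrap carry → 0xDAF7
One's-complement sum = 0xDAF7.
Checksum = ~0xDAF7 & 0xFFFF = 0x2508.

2508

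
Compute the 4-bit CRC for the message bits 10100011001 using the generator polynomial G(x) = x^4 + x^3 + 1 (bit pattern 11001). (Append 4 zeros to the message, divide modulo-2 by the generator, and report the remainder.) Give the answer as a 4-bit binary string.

1111

Append 4 zeros: 101000110010000. Divide by 11001 (XOR where the leading bit is 1):
  pos 0: 10100 XOR 11001 = 01101
  pos 1: 11010 XOR 11001 = 00011
  pos 4: 11110 XOR 11001 = 00111
  pos 6: 11101 XOR 11001 = 00100
  pos 8: 10000 XOR 11001 = 01001
  pos 9: 10010 XOR 11001 = 01011
  pos 10: 10110 XOR 11001 = 01111
Remainder (last 4 bits) = 1111. This is the CRC / FCS.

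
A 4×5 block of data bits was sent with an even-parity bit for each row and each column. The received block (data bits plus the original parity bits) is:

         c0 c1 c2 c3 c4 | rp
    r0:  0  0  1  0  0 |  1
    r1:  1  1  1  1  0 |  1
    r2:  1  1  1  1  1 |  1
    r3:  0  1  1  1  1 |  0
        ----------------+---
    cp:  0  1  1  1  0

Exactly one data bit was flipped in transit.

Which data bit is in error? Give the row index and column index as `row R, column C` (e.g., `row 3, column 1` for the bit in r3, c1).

row 1, column 2

Recompute each row's even parity and compare to rp:
  r0: data parity 1, sent rp 1 → ok
  r1: data parity 0, sent rp 1 → mismatch
  r2: data parity 1, sent rp 1 → ok
  r3: data parity 0, sent rp 0 → ok
Recompute each column's even parity and compare to cp:
  c0: data parity 0, sent cp 0 → ok
  c1: data parity 1, sent cp 1 → ok
  c2: data parity 0, sent cp 1 → mismatch
  c3: data parity 1, sent cp 1 → ok
  c4: data parity 0, sent cp 0 → ok
Exactly one row (r1) and one column (c2) fail → the flipped bit is at their intersection.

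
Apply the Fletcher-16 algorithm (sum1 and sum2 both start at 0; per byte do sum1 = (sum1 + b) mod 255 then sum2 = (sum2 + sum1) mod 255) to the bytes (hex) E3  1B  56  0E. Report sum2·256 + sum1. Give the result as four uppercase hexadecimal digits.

9B63

Running sums (mod 255):
  after byte 0 (E3): sum1=227, sum2=227
  after byte 1 (1B): sum1=254, sum2=226
  after byte 2 (56): sum1=85, sum2=56
  after byte 3 (0E): sum1=99, sum2=155
Checksum = sum2·256 + sum1 = 155·256 + 99 = 39779 = 0x9B63.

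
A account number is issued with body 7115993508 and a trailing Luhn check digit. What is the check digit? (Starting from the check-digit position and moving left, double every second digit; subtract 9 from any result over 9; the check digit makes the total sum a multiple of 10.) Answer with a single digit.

Partial digits right→left: 8 0 5 3 9 9 5 1 1 7
Double every second digit counting from the check-digit position (so the 1st, 3rd, 5th, ... of the partial from the right).
  doubled (with −9 where >9): 7 1 9 1 2 → sum 20
  kept as-is: 0 3 9 1 7 → sum 20
Total = 20 + 20 = 40.
Check digit = (10 − (40 mod 10)) mod 10 = 0.

0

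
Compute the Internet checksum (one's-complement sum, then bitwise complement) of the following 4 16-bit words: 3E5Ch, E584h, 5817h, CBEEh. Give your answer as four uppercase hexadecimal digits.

B818

One's-complement addition (fold any carry out of bit 15 back into bit 0):
  0x3E5C + 0xE584 = 0x123E0 → wrap carry → 0x23E1
  0x23E1 + 0x5817 = 0x07BF8
  0x7BF8 + 0xCBEE = 0x147E6 → wrap carry → 0x47E7
One's-complement sum = 0x47E7.
Checksum = ~0x47E7 & 0xFFFF = 0xB818.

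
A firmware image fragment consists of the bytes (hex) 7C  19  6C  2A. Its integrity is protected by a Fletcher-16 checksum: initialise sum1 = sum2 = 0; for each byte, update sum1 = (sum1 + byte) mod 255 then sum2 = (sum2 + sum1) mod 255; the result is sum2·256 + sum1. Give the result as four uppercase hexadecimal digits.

Running sums (mod 255):
  after byte 0 (7C): sum1=124, sum2=124
  after byte 1 (19): sum1=149, sum2=18
  after byte 2 (6C): sum1=2, sum2=20
  after byte 3 (2A): sum1=44, sum2=64
Checksum = sum2·256 + sum1 = 64·256 + 44 = 16428 = 0x402C.

402C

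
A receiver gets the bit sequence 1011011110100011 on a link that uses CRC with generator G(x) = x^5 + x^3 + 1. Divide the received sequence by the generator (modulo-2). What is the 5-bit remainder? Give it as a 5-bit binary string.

11110

Modulo-2 division of 1011011110100011 by 101001:
  pos 0: 101101 XOR 101001 = 000100
  pos 3: 100111 XOR 101001 = 001110
  pos 5: 111001 XOR 101001 = 010000
  pos 6: 100000 XOR 101001 = 001001
  pos 8: 100100 XOR 101001 = 001101
  pos 10: 110111 XOR 101001 = 011110
Remainder = 11110 (nonzero — an error is detected).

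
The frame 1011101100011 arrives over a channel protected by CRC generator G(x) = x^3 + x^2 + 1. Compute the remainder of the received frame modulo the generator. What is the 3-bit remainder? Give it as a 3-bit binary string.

110

Modulo-2 division of 1011101100011 by 1101:
  pos 0: 1011 XOR 1101 = 0110
  pos 1: 1101 XOR 1101 = 0000
  pos 6: 1100 XOR 1101 = 0001
  pos 9: 1011 XOR 1101 = 0110
Remainder = 110 (nonzero — an error is detected).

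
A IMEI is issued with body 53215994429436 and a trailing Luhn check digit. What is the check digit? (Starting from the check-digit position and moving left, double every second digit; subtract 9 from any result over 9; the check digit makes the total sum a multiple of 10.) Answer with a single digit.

Partial digits right→left: 6 3 4 9 2 4 4 9 9 5 1 2 3 5
Double every second digit counting from the check-digit position (so the 1st, 3rd, 5th, ... of the partial from the right).
  doubled (with −9 where >9): 3 8 4 8 9 2 6 → sum 40
  kept as-is: 3 9 4 9 5 2 5 → sum 37
Total = 40 + 37 = 77.
Check digit = (10 − (77 mod 10)) mod 10 = 3.

3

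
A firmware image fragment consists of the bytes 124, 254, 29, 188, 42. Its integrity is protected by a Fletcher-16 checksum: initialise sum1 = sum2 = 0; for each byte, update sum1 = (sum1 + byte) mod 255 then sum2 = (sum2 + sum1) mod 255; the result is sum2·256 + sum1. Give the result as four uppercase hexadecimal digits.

Running sums (mod 255):
  after byte 0 (124): sum1=124, sum2=124
  after byte 1 (254): sum1=123, sum2=247
  after byte 2 (29): sum1=152, sum2=144
  after byte 3 (188): sum1=85, sum2=229
  after byte 4 (42): sum1=127, sum2=101
Checksum = sum2·256 + sum1 = 101·256 + 127 = 25983 = 0x657F.

657F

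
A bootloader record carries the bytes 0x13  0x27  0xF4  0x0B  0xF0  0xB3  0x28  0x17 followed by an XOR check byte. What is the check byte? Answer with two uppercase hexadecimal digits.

B7

XOR the bytes together:
  start with 0x13
  0x13 ⊕ 0x27 = 0x34
  0x34 ⊕ 0xF4 = 0xC0
  0xC0 ⊕ 0x0B = 0xCB
  0xCB ⊕ 0xF0 = 0x3B
  0x3B ⊕ 0xB3 = 0x88
  0x88 ⊕ 0x28 = 0xA0
  0xA0 ⊕ 0x17 = 0xB7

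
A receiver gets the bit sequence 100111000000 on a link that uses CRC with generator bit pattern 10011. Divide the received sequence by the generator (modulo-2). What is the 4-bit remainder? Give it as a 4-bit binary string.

1100

Modulo-2 division of 100111000000 by 10011:
  pos 0: 10011 XOR 10011 = 00000
  pos 5: 10000 XOR 10011 = 00011
Remainder = 1100 (nonzero — an error is detected).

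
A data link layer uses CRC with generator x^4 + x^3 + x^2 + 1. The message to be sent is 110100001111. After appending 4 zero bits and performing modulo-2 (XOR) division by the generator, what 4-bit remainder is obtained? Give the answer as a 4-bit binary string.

Append 4 zeros: 1101000011110000. Divide by 11101 (XOR where the leading bit is 1):
  pos 0: 11010 XOR 11101 = 00111
  pos 2: 11100 XOR 11101 = 00001
  pos 6: 10111 XOR 11101 = 01010
  pos 7: 10101 XOR 11101 = 01000
  pos 8: 10000 XOR 11101 = 01101
  pos 9: 11010 XOR 11101 = 00111
  pos 11: 11100 XOR 11101 = 00001
Remainder (last 4 bits) = 0001. This is the CRC / FCS.

0001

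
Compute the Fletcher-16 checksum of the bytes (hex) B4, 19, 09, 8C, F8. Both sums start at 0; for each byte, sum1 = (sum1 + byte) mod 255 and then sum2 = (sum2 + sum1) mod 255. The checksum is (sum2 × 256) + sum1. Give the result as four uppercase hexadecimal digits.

Running sums (mod 255):
  after byte 0 (B4): sum1=180, sum2=180
  after byte 1 (19): sum1=205, sum2=130
  after byte 2 (09): sum1=214, sum2=89
  after byte 3 (8C): sum1=99, sum2=188
  after byte 4 (F8): sum1=92, sum2=25
Checksum = sum2·256 + sum1 = 25·256 + 92 = 6492 = 0x195C.

195C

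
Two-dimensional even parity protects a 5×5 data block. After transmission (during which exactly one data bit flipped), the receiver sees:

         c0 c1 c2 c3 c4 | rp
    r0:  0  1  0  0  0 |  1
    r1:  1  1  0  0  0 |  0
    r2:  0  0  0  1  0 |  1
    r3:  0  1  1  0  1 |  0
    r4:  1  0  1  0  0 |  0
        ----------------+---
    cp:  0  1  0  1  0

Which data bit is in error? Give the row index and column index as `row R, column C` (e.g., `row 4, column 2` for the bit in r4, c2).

Recompute each row's even parity and compare to rp:
  r0: data parity 1, sent rp 1 → ok
  r1: data parity 0, sent rp 0 → ok
  r2: data parity 1, sent rp 1 → ok
  r3: data parity 1, sent rp 0 → mismatch
  r4: data parity 0, sent rp 0 → ok
Recompute each column's even parity and compare to cp:
  c0: data parity 0, sent cp 0 → ok
  c1: data parity 1, sent cp 1 → ok
  c2: data parity 0, sent cp 0 → ok
  c3: data parity 1, sent cp 1 → ok
  c4: data parity 1, sent cp 0 → mismatch
Exactly one row (r3) and one column (c4) fail → the flipped bit is at their intersection.

row 3, column 4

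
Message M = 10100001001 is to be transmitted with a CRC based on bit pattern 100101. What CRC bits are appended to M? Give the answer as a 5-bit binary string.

01011

Append 5 zeros: 1010000100100000. Divide by 100101 (XOR where the leading bit is 1):
  pos 0: 101000 XOR 100101 = 001101
  pos 2: 110101 XOR 100101 = 010000
  pos 3: 100000 XOR 100101 = 000101
  pos 6: 101010 XOR 100101 = 001111
  pos 8: 111100 XOR 100101 = 011001
  pos 9: 110010 XOR 100101 = 010111
  pos 10: 101110 XOR 100101 = 001011
Remainder (last 5 bits) = 01011. This is the CRC / FCS.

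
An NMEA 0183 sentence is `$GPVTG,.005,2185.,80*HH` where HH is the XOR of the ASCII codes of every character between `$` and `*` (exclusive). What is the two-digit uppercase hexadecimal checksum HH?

XOR the ASCII codes of the payload characters:
  'G' = 0x47 → acc = 0x47
  'P' = 0x50 → acc = 0x17
  'V' = 0x56 → acc = 0x41
  'T' = 0x54 → acc = 0x15
  'G' = 0x47 → acc = 0x52
  ',' = 0x2C → acc = 0x7E
  '.' = 0x2E → acc = 0x50
  '0' = 0x30 → acc = 0x60
  '0' = 0x30 → acc = 0x50
  '5' = 0x35 → acc = 0x65
  ',' = 0x2C → acc = 0x49
  '2' = 0x32 → acc = 0x7B
  '1' = 0x31 → acc = 0x4A
  '8' = 0x38 → acc = 0x72
  '5' = 0x35 → acc = 0x47
  '.' = 0x2E → acc = 0x69
  ',' = 0x2C → acc = 0x45
  '8' = 0x38 → acc = 0x7D
  '0' = 0x30 → acc = 0x4D
Checksum = 0x4D.

4D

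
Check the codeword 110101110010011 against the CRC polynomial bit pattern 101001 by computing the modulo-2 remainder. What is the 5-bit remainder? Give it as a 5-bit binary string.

00000

Modulo-2 division of 110101110010011 by 101001:
  pos 0: 110101 XOR 101001 = 011100
  pos 1: 111001 XOR 101001 = 010000
  pos 2: 100001 XOR 101001 = 001000
  pos 4: 100000 XOR 101001 = 001001
  pos 6: 100110 XOR 101001 = 001111
  pos 8: 111101 XOR 101001 = 010100
  pos 9: 101001 XOR 101001 = 000000
Remainder = 00000 (zero — the frame passes the CRC check).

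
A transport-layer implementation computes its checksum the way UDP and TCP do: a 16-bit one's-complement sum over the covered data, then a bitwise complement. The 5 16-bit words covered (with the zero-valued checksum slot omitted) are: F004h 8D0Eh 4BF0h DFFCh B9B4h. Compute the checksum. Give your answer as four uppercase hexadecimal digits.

One's-complement addition (fold any carry out of bit 15 back into bit 0):
  0xF004 + 0x8D0E = 0x17D12 → wrap carry → 0x7D13
  0x7D13 + 0x4BF0 = 0x0C903
  0xC903 + 0xDFFC = 0x1A8FF → wrap carry → 0xA900
  0xA900 + 0xB9B4 = 0x162B4 → wrap carry → 0x62B5
One's-complement sum = 0x62B5.
Checksum = ~0x62B5 & 0xFFFF = 0x9D4A.

9D4A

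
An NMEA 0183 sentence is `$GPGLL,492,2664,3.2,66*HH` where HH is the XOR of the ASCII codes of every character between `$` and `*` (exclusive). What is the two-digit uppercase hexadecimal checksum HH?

46

XOR the ASCII codes of the payload characters:
  'G' = 0x47 → acc = 0x47
  'P' = 0x50 → acc = 0x17
  'G' = 0x47 → acc = 0x50
  'L' = 0x4C → acc = 0x1C
  'L' = 0x4C → acc = 0x50
  ',' = 0x2C → acc = 0x7C
  '4' = 0x34 → acc = 0x48
  '9' = 0x39 → acc = 0x71
  '2' = 0x32 → acc = 0x43
  ',' = 0x2C → acc = 0x6F
  '2' = 0x32 → acc = 0x5D
  '6' = 0x36 → acc = 0x6B
  '6' = 0x36 → acc = 0x5D
  '4' = 0x34 → acc = 0x69
  ',' = 0x2C → acc = 0x45
  '3' = 0x33 → acc = 0x76
  '.' = 0x2E → acc = 0x58
  '2' = 0x32 → acc = 0x6A
  ',' = 0x2C → acc = 0x46
  '6' = 0x36 → acc = 0x70
  '6' = 0x36 → acc = 0x46
Checksum = 0x46.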